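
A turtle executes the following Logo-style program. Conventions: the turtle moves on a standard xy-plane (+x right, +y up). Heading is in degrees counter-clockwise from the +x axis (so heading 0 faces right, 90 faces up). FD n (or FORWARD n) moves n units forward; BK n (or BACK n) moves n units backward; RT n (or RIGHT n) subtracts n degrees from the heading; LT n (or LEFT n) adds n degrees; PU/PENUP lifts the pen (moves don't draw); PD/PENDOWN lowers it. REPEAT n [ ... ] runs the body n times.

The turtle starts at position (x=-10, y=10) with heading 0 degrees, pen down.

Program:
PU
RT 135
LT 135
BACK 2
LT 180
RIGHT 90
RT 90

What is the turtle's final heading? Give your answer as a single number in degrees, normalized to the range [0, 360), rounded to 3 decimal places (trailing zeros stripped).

Answer: 0

Derivation:
Executing turtle program step by step:
Start: pos=(-10,10), heading=0, pen down
PU: pen up
RT 135: heading 0 -> 225
LT 135: heading 225 -> 0
BK 2: (-10,10) -> (-12,10) [heading=0, move]
LT 180: heading 0 -> 180
RT 90: heading 180 -> 90
RT 90: heading 90 -> 0
Final: pos=(-12,10), heading=0, 0 segment(s) drawn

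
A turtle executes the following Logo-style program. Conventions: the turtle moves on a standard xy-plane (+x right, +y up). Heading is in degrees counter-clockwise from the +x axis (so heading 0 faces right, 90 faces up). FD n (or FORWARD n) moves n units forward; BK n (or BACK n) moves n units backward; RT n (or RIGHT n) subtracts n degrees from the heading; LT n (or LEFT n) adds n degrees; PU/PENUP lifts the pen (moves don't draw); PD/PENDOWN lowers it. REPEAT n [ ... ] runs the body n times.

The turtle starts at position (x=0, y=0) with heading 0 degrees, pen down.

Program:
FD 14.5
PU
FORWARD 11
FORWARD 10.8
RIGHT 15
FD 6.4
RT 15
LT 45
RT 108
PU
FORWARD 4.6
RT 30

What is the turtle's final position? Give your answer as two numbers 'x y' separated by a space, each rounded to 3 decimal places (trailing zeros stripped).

Answer: 42.241 -6.25

Derivation:
Executing turtle program step by step:
Start: pos=(0,0), heading=0, pen down
FD 14.5: (0,0) -> (14.5,0) [heading=0, draw]
PU: pen up
FD 11: (14.5,0) -> (25.5,0) [heading=0, move]
FD 10.8: (25.5,0) -> (36.3,0) [heading=0, move]
RT 15: heading 0 -> 345
FD 6.4: (36.3,0) -> (42.482,-1.656) [heading=345, move]
RT 15: heading 345 -> 330
LT 45: heading 330 -> 15
RT 108: heading 15 -> 267
PU: pen up
FD 4.6: (42.482,-1.656) -> (42.241,-6.25) [heading=267, move]
RT 30: heading 267 -> 237
Final: pos=(42.241,-6.25), heading=237, 1 segment(s) drawn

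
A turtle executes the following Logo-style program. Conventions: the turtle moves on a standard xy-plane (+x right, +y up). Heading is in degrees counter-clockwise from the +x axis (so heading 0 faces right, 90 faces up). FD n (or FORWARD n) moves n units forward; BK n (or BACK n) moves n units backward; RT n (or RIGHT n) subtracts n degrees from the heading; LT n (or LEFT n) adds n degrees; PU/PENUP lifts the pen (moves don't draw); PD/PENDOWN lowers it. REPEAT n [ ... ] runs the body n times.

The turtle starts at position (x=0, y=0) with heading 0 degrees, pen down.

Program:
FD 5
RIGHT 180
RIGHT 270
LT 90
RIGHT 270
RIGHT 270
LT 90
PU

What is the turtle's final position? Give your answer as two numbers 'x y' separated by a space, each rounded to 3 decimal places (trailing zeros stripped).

Executing turtle program step by step:
Start: pos=(0,0), heading=0, pen down
FD 5: (0,0) -> (5,0) [heading=0, draw]
RT 180: heading 0 -> 180
RT 270: heading 180 -> 270
LT 90: heading 270 -> 0
RT 270: heading 0 -> 90
RT 270: heading 90 -> 180
LT 90: heading 180 -> 270
PU: pen up
Final: pos=(5,0), heading=270, 1 segment(s) drawn

Answer: 5 0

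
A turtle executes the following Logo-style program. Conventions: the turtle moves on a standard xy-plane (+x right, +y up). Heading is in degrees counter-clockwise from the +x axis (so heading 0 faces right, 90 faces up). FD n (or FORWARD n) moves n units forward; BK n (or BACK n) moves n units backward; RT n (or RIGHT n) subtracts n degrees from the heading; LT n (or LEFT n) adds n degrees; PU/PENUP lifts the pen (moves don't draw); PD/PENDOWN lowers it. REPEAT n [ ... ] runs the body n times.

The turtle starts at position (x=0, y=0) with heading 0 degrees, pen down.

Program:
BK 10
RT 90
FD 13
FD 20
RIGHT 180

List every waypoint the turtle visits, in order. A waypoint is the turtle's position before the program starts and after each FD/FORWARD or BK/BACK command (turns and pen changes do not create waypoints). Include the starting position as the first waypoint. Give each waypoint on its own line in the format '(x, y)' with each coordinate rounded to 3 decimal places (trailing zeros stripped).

Answer: (0, 0)
(-10, 0)
(-10, -13)
(-10, -33)

Derivation:
Executing turtle program step by step:
Start: pos=(0,0), heading=0, pen down
BK 10: (0,0) -> (-10,0) [heading=0, draw]
RT 90: heading 0 -> 270
FD 13: (-10,0) -> (-10,-13) [heading=270, draw]
FD 20: (-10,-13) -> (-10,-33) [heading=270, draw]
RT 180: heading 270 -> 90
Final: pos=(-10,-33), heading=90, 3 segment(s) drawn
Waypoints (4 total):
(0, 0)
(-10, 0)
(-10, -13)
(-10, -33)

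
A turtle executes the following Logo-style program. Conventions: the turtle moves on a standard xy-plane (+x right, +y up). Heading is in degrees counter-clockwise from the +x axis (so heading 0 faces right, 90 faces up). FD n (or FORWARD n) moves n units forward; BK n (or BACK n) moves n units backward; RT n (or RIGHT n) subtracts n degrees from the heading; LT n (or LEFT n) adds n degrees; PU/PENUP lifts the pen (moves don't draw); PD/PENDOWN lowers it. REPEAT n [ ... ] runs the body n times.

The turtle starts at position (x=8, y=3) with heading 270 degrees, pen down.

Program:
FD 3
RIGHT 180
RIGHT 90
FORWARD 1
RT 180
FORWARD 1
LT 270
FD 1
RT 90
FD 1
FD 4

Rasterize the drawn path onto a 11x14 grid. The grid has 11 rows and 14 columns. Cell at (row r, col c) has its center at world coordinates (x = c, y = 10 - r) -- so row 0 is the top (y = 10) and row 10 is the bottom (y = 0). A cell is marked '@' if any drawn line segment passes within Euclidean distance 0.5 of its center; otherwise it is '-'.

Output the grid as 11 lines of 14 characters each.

Answer: --------------
--------------
--------------
--------------
--------------
--------------
--------------
--------@-----
--------@-----
--------@@@@@@
--------@@----

Derivation:
Segment 0: (8,3) -> (8,0)
Segment 1: (8,0) -> (9,0)
Segment 2: (9,0) -> (8,-0)
Segment 3: (8,-0) -> (8,1)
Segment 4: (8,1) -> (9,1)
Segment 5: (9,1) -> (13,1)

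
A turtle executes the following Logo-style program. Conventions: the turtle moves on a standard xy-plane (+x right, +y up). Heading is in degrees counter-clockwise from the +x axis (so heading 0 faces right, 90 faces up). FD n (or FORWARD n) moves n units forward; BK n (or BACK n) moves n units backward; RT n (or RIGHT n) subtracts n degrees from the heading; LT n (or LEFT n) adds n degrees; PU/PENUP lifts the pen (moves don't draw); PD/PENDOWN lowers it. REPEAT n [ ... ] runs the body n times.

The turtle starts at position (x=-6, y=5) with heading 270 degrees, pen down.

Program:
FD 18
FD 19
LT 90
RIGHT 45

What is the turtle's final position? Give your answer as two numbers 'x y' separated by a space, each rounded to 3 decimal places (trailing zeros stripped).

Answer: -6 -32

Derivation:
Executing turtle program step by step:
Start: pos=(-6,5), heading=270, pen down
FD 18: (-6,5) -> (-6,-13) [heading=270, draw]
FD 19: (-6,-13) -> (-6,-32) [heading=270, draw]
LT 90: heading 270 -> 0
RT 45: heading 0 -> 315
Final: pos=(-6,-32), heading=315, 2 segment(s) drawn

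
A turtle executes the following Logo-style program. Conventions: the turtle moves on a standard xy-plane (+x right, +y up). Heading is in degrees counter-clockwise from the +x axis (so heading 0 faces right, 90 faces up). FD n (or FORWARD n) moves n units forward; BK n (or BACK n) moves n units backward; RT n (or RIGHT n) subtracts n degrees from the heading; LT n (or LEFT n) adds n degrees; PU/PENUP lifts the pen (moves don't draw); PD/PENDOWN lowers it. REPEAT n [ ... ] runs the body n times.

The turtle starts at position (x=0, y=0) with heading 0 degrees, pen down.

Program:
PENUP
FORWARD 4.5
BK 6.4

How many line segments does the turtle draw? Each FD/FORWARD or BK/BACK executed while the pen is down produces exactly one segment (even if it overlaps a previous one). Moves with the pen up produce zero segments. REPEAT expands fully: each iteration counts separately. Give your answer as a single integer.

Executing turtle program step by step:
Start: pos=(0,0), heading=0, pen down
PU: pen up
FD 4.5: (0,0) -> (4.5,0) [heading=0, move]
BK 6.4: (4.5,0) -> (-1.9,0) [heading=0, move]
Final: pos=(-1.9,0), heading=0, 0 segment(s) drawn
Segments drawn: 0

Answer: 0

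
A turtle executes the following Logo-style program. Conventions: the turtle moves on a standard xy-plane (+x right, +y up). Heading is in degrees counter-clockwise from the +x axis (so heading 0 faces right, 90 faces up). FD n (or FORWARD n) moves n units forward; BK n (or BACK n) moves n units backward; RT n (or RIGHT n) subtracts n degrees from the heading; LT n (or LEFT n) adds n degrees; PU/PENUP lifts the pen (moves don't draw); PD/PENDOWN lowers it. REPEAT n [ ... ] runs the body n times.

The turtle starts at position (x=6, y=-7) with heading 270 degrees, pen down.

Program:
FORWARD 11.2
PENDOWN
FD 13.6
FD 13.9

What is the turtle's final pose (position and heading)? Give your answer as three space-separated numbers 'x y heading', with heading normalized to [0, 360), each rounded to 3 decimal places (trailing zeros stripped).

Answer: 6 -45.7 270

Derivation:
Executing turtle program step by step:
Start: pos=(6,-7), heading=270, pen down
FD 11.2: (6,-7) -> (6,-18.2) [heading=270, draw]
PD: pen down
FD 13.6: (6,-18.2) -> (6,-31.8) [heading=270, draw]
FD 13.9: (6,-31.8) -> (6,-45.7) [heading=270, draw]
Final: pos=(6,-45.7), heading=270, 3 segment(s) drawn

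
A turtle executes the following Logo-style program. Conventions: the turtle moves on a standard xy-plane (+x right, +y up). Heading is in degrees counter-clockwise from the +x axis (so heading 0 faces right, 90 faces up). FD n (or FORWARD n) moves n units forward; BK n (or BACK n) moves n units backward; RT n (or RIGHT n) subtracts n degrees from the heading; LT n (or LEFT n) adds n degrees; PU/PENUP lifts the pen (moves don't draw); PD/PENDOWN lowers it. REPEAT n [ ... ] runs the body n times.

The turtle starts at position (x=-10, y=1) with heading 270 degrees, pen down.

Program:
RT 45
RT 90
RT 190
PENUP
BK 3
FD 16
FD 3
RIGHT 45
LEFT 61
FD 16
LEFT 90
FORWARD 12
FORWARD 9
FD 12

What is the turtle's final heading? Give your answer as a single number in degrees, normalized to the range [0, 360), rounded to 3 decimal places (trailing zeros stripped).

Answer: 51

Derivation:
Executing turtle program step by step:
Start: pos=(-10,1), heading=270, pen down
RT 45: heading 270 -> 225
RT 90: heading 225 -> 135
RT 190: heading 135 -> 305
PU: pen up
BK 3: (-10,1) -> (-11.721,3.457) [heading=305, move]
FD 16: (-11.721,3.457) -> (-2.544,-9.649) [heading=305, move]
FD 3: (-2.544,-9.649) -> (-0.823,-12.106) [heading=305, move]
RT 45: heading 305 -> 260
LT 61: heading 260 -> 321
FD 16: (-0.823,-12.106) -> (11.612,-22.176) [heading=321, move]
LT 90: heading 321 -> 51
FD 12: (11.612,-22.176) -> (19.163,-12.85) [heading=51, move]
FD 9: (19.163,-12.85) -> (24.827,-5.855) [heading=51, move]
FD 12: (24.827,-5.855) -> (32.379,3.47) [heading=51, move]
Final: pos=(32.379,3.47), heading=51, 0 segment(s) drawn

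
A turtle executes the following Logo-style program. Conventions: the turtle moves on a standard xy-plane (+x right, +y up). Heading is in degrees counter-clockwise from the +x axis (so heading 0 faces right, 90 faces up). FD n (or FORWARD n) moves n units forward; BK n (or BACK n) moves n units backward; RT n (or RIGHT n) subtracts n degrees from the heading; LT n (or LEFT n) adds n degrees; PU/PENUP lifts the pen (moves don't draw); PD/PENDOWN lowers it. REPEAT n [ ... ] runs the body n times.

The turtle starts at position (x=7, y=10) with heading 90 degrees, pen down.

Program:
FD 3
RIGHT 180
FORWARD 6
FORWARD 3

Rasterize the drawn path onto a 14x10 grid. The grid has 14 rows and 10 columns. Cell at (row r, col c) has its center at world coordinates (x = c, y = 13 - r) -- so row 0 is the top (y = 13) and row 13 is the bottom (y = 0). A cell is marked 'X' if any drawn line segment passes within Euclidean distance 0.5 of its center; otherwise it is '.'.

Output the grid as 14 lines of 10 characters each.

Answer: .......X..
.......X..
.......X..
.......X..
.......X..
.......X..
.......X..
.......X..
.......X..
.......X..
..........
..........
..........
..........

Derivation:
Segment 0: (7,10) -> (7,13)
Segment 1: (7,13) -> (7,7)
Segment 2: (7,7) -> (7,4)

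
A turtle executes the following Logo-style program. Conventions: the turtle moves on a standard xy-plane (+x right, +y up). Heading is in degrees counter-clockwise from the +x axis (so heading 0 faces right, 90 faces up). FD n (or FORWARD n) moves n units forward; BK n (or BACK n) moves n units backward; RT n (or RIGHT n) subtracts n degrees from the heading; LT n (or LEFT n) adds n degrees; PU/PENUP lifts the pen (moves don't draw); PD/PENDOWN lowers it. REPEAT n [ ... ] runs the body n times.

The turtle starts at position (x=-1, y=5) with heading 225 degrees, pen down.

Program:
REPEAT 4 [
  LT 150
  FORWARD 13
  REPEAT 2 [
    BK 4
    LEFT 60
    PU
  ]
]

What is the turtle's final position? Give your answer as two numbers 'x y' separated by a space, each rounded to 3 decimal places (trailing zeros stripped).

Answer: -1 5

Derivation:
Executing turtle program step by step:
Start: pos=(-1,5), heading=225, pen down
REPEAT 4 [
  -- iteration 1/4 --
  LT 150: heading 225 -> 15
  FD 13: (-1,5) -> (11.557,8.365) [heading=15, draw]
  REPEAT 2 [
    -- iteration 1/2 --
    BK 4: (11.557,8.365) -> (7.693,7.329) [heading=15, draw]
    LT 60: heading 15 -> 75
    PU: pen up
    -- iteration 2/2 --
    BK 4: (7.693,7.329) -> (6.658,3.466) [heading=75, move]
    LT 60: heading 75 -> 135
    PU: pen up
  ]
  -- iteration 2/4 --
  LT 150: heading 135 -> 285
  FD 13: (6.658,3.466) -> (10.023,-9.091) [heading=285, move]
  REPEAT 2 [
    -- iteration 1/2 --
    BK 4: (10.023,-9.091) -> (8.987,-5.228) [heading=285, move]
    LT 60: heading 285 -> 345
    PU: pen up
    -- iteration 2/2 --
    BK 4: (8.987,-5.228) -> (5.124,-4.192) [heading=345, move]
    LT 60: heading 345 -> 45
    PU: pen up
  ]
  -- iteration 3/4 --
  LT 150: heading 45 -> 195
  FD 13: (5.124,-4.192) -> (-7.433,-7.557) [heading=195, move]
  REPEAT 2 [
    -- iteration 1/2 --
    BK 4: (-7.433,-7.557) -> (-3.57,-6.522) [heading=195, move]
    LT 60: heading 195 -> 255
    PU: pen up
    -- iteration 2/2 --
    BK 4: (-3.57,-6.522) -> (-2.534,-2.658) [heading=255, move]
    LT 60: heading 255 -> 315
    PU: pen up
  ]
  -- iteration 4/4 --
  LT 150: heading 315 -> 105
  FD 13: (-2.534,-2.658) -> (-5.899,9.899) [heading=105, move]
  REPEAT 2 [
    -- iteration 1/2 --
    BK 4: (-5.899,9.899) -> (-4.864,6.035) [heading=105, move]
    LT 60: heading 105 -> 165
    PU: pen up
    -- iteration 2/2 --
    BK 4: (-4.864,6.035) -> (-1,5) [heading=165, move]
    LT 60: heading 165 -> 225
    PU: pen up
  ]
]
Final: pos=(-1,5), heading=225, 2 segment(s) drawn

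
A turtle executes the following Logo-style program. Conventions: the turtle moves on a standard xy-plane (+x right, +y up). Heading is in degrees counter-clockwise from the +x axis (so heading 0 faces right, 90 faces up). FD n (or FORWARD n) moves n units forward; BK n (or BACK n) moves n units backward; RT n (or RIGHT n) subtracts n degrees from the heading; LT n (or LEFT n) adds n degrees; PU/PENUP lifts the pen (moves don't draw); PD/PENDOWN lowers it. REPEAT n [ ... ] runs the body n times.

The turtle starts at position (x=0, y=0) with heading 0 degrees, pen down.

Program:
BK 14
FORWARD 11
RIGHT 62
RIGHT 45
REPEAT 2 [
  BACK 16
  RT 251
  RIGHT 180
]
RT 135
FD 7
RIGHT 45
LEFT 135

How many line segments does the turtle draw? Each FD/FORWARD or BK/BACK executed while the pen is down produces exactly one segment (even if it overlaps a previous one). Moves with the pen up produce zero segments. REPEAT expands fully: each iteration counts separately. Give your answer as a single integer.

Executing turtle program step by step:
Start: pos=(0,0), heading=0, pen down
BK 14: (0,0) -> (-14,0) [heading=0, draw]
FD 11: (-14,0) -> (-3,0) [heading=0, draw]
RT 62: heading 0 -> 298
RT 45: heading 298 -> 253
REPEAT 2 [
  -- iteration 1/2 --
  BK 16: (-3,0) -> (1.678,15.301) [heading=253, draw]
  RT 251: heading 253 -> 2
  RT 180: heading 2 -> 182
  -- iteration 2/2 --
  BK 16: (1.678,15.301) -> (17.668,15.859) [heading=182, draw]
  RT 251: heading 182 -> 291
  RT 180: heading 291 -> 111
]
RT 135: heading 111 -> 336
FD 7: (17.668,15.859) -> (24.063,13.012) [heading=336, draw]
RT 45: heading 336 -> 291
LT 135: heading 291 -> 66
Final: pos=(24.063,13.012), heading=66, 5 segment(s) drawn
Segments drawn: 5

Answer: 5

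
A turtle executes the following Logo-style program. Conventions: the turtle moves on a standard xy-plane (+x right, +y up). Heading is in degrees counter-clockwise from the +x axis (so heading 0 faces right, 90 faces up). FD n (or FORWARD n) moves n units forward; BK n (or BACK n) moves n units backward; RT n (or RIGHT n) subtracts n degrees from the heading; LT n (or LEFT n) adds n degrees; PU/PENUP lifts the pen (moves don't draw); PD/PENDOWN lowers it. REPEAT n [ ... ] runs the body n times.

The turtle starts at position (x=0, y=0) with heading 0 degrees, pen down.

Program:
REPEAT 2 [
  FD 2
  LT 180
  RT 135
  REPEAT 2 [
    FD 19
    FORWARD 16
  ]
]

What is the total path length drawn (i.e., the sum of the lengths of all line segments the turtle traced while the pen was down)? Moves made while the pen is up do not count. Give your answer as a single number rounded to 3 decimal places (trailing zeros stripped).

Answer: 144

Derivation:
Executing turtle program step by step:
Start: pos=(0,0), heading=0, pen down
REPEAT 2 [
  -- iteration 1/2 --
  FD 2: (0,0) -> (2,0) [heading=0, draw]
  LT 180: heading 0 -> 180
  RT 135: heading 180 -> 45
  REPEAT 2 [
    -- iteration 1/2 --
    FD 19: (2,0) -> (15.435,13.435) [heading=45, draw]
    FD 16: (15.435,13.435) -> (26.749,24.749) [heading=45, draw]
    -- iteration 2/2 --
    FD 19: (26.749,24.749) -> (40.184,38.184) [heading=45, draw]
    FD 16: (40.184,38.184) -> (51.497,49.497) [heading=45, draw]
  ]
  -- iteration 2/2 --
  FD 2: (51.497,49.497) -> (52.912,50.912) [heading=45, draw]
  LT 180: heading 45 -> 225
  RT 135: heading 225 -> 90
  REPEAT 2 [
    -- iteration 1/2 --
    FD 19: (52.912,50.912) -> (52.912,69.912) [heading=90, draw]
    FD 16: (52.912,69.912) -> (52.912,85.912) [heading=90, draw]
    -- iteration 2/2 --
    FD 19: (52.912,85.912) -> (52.912,104.912) [heading=90, draw]
    FD 16: (52.912,104.912) -> (52.912,120.912) [heading=90, draw]
  ]
]
Final: pos=(52.912,120.912), heading=90, 10 segment(s) drawn

Segment lengths:
  seg 1: (0,0) -> (2,0), length = 2
  seg 2: (2,0) -> (15.435,13.435), length = 19
  seg 3: (15.435,13.435) -> (26.749,24.749), length = 16
  seg 4: (26.749,24.749) -> (40.184,38.184), length = 19
  seg 5: (40.184,38.184) -> (51.497,49.497), length = 16
  seg 6: (51.497,49.497) -> (52.912,50.912), length = 2
  seg 7: (52.912,50.912) -> (52.912,69.912), length = 19
  seg 8: (52.912,69.912) -> (52.912,85.912), length = 16
  seg 9: (52.912,85.912) -> (52.912,104.912), length = 19
  seg 10: (52.912,104.912) -> (52.912,120.912), length = 16
Total = 144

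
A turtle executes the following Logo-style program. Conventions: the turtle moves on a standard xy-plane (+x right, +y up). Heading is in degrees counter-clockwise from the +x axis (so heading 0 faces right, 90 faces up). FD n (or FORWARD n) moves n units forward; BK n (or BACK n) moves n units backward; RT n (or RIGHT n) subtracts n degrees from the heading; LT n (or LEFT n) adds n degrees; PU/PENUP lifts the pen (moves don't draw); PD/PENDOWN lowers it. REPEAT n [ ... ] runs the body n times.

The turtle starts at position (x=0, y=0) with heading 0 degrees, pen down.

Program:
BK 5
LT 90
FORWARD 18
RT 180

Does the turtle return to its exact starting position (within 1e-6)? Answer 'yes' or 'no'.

Answer: no

Derivation:
Executing turtle program step by step:
Start: pos=(0,0), heading=0, pen down
BK 5: (0,0) -> (-5,0) [heading=0, draw]
LT 90: heading 0 -> 90
FD 18: (-5,0) -> (-5,18) [heading=90, draw]
RT 180: heading 90 -> 270
Final: pos=(-5,18), heading=270, 2 segment(s) drawn

Start position: (0, 0)
Final position: (-5, 18)
Distance = 18.682; >= 1e-6 -> NOT closed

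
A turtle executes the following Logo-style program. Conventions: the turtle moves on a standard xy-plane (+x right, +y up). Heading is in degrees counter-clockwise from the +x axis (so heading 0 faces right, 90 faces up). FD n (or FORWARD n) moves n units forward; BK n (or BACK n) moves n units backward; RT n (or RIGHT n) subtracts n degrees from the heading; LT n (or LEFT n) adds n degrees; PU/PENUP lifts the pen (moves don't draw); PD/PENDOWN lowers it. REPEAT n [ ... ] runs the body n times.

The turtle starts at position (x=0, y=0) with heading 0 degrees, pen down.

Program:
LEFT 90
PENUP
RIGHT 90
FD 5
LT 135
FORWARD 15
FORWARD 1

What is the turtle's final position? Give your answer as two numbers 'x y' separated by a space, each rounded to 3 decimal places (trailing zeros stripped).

Executing turtle program step by step:
Start: pos=(0,0), heading=0, pen down
LT 90: heading 0 -> 90
PU: pen up
RT 90: heading 90 -> 0
FD 5: (0,0) -> (5,0) [heading=0, move]
LT 135: heading 0 -> 135
FD 15: (5,0) -> (-5.607,10.607) [heading=135, move]
FD 1: (-5.607,10.607) -> (-6.314,11.314) [heading=135, move]
Final: pos=(-6.314,11.314), heading=135, 0 segment(s) drawn

Answer: -6.314 11.314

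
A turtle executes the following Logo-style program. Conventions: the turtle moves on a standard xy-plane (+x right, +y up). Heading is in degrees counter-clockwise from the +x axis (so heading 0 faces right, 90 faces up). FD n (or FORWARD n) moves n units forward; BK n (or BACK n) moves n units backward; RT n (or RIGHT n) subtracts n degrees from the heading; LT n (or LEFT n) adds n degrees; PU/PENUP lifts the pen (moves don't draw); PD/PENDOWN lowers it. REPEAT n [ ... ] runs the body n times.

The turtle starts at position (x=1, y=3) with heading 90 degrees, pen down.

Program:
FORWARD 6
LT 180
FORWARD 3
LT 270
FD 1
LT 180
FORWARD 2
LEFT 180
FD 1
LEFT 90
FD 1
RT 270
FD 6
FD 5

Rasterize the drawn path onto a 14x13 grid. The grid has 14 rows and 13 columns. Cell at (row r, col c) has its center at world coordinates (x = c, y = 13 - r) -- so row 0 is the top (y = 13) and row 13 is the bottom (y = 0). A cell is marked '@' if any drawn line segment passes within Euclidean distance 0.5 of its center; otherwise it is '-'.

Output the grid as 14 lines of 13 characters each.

Segment 0: (1,3) -> (1,9)
Segment 1: (1,9) -> (1,6)
Segment 2: (1,6) -> (-0,6)
Segment 3: (-0,6) -> (2,6)
Segment 4: (2,6) -> (1,6)
Segment 5: (1,6) -> (1,5)
Segment 6: (1,5) -> (7,5)
Segment 7: (7,5) -> (12,5)

Answer: -------------
-------------
-------------
-------------
-@-----------
-@-----------
-@-----------
@@@----------
-@@@@@@@@@@@@
-@-----------
-@-----------
-------------
-------------
-------------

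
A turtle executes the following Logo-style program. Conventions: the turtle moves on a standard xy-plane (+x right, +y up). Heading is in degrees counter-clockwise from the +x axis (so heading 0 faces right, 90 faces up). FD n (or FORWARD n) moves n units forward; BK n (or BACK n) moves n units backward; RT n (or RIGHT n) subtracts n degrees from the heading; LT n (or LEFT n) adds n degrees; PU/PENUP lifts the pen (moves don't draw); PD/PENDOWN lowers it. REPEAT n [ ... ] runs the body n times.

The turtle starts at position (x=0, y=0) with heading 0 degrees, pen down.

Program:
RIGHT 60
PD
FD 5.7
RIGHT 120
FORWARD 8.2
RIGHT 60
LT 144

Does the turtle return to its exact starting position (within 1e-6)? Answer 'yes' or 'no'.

Answer: no

Derivation:
Executing turtle program step by step:
Start: pos=(0,0), heading=0, pen down
RT 60: heading 0 -> 300
PD: pen down
FD 5.7: (0,0) -> (2.85,-4.936) [heading=300, draw]
RT 120: heading 300 -> 180
FD 8.2: (2.85,-4.936) -> (-5.35,-4.936) [heading=180, draw]
RT 60: heading 180 -> 120
LT 144: heading 120 -> 264
Final: pos=(-5.35,-4.936), heading=264, 2 segment(s) drawn

Start position: (0, 0)
Final position: (-5.35, -4.936)
Distance = 7.279; >= 1e-6 -> NOT closed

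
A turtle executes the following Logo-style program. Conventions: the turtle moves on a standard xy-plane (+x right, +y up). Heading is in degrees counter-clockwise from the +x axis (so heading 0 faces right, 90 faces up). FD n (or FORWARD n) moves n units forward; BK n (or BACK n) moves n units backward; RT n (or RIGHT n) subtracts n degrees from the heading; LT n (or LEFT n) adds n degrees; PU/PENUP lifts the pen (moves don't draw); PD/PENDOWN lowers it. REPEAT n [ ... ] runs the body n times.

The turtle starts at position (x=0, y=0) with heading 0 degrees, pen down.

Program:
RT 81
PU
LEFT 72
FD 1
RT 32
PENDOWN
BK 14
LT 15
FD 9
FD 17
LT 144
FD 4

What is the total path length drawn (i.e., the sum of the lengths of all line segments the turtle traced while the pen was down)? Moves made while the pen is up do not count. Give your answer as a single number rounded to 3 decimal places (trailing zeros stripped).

Answer: 44

Derivation:
Executing turtle program step by step:
Start: pos=(0,0), heading=0, pen down
RT 81: heading 0 -> 279
PU: pen up
LT 72: heading 279 -> 351
FD 1: (0,0) -> (0.988,-0.156) [heading=351, move]
RT 32: heading 351 -> 319
PD: pen down
BK 14: (0.988,-0.156) -> (-9.578,9.028) [heading=319, draw]
LT 15: heading 319 -> 334
FD 9: (-9.578,9.028) -> (-1.489,5.083) [heading=334, draw]
FD 17: (-1.489,5.083) -> (13.79,-2.369) [heading=334, draw]
LT 144: heading 334 -> 118
FD 4: (13.79,-2.369) -> (11.913,1.163) [heading=118, draw]
Final: pos=(11.913,1.163), heading=118, 4 segment(s) drawn

Segment lengths:
  seg 1: (0.988,-0.156) -> (-9.578,9.028), length = 14
  seg 2: (-9.578,9.028) -> (-1.489,5.083), length = 9
  seg 3: (-1.489,5.083) -> (13.79,-2.369), length = 17
  seg 4: (13.79,-2.369) -> (11.913,1.163), length = 4
Total = 44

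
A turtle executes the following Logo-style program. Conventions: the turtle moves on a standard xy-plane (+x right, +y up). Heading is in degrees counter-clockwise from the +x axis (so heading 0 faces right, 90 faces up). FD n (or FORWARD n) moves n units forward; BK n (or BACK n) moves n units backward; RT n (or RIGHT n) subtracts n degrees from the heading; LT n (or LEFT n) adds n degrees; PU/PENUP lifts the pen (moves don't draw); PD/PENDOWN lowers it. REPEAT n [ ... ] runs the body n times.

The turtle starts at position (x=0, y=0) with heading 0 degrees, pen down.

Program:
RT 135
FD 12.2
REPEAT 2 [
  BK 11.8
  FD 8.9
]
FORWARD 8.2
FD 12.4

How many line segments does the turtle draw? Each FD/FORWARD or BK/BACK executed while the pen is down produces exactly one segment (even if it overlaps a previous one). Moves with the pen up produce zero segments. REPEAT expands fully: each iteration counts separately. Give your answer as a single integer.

Answer: 7

Derivation:
Executing turtle program step by step:
Start: pos=(0,0), heading=0, pen down
RT 135: heading 0 -> 225
FD 12.2: (0,0) -> (-8.627,-8.627) [heading=225, draw]
REPEAT 2 [
  -- iteration 1/2 --
  BK 11.8: (-8.627,-8.627) -> (-0.283,-0.283) [heading=225, draw]
  FD 8.9: (-0.283,-0.283) -> (-6.576,-6.576) [heading=225, draw]
  -- iteration 2/2 --
  BK 11.8: (-6.576,-6.576) -> (1.768,1.768) [heading=225, draw]
  FD 8.9: (1.768,1.768) -> (-4.525,-4.525) [heading=225, draw]
]
FD 8.2: (-4.525,-4.525) -> (-10.324,-10.324) [heading=225, draw]
FD 12.4: (-10.324,-10.324) -> (-19.092,-19.092) [heading=225, draw]
Final: pos=(-19.092,-19.092), heading=225, 7 segment(s) drawn
Segments drawn: 7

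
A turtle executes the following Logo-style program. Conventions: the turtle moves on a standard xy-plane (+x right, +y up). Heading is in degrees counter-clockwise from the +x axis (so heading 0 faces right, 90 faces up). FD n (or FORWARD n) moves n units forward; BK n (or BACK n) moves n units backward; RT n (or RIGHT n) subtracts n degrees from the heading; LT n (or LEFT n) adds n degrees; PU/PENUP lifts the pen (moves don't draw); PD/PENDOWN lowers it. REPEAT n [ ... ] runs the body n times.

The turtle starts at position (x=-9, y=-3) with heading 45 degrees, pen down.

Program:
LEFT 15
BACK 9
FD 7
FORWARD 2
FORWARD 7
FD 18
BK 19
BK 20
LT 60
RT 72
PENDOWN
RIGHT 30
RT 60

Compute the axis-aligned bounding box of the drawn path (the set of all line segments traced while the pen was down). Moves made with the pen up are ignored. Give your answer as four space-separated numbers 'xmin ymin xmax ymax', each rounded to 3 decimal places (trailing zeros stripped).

Executing turtle program step by step:
Start: pos=(-9,-3), heading=45, pen down
LT 15: heading 45 -> 60
BK 9: (-9,-3) -> (-13.5,-10.794) [heading=60, draw]
FD 7: (-13.5,-10.794) -> (-10,-4.732) [heading=60, draw]
FD 2: (-10,-4.732) -> (-9,-3) [heading=60, draw]
FD 7: (-9,-3) -> (-5.5,3.062) [heading=60, draw]
FD 18: (-5.5,3.062) -> (3.5,18.651) [heading=60, draw]
BK 19: (3.5,18.651) -> (-6,2.196) [heading=60, draw]
BK 20: (-6,2.196) -> (-16,-15.124) [heading=60, draw]
LT 60: heading 60 -> 120
RT 72: heading 120 -> 48
PD: pen down
RT 30: heading 48 -> 18
RT 60: heading 18 -> 318
Final: pos=(-16,-15.124), heading=318, 7 segment(s) drawn

Segment endpoints: x in {-16, -13.5, -10, -9, -6, -5.5, 3.5}, y in {-15.124, -10.794, -4.732, -3, -3, 2.196, 3.062, 18.651}
xmin=-16, ymin=-15.124, xmax=3.5, ymax=18.651

Answer: -16 -15.124 3.5 18.651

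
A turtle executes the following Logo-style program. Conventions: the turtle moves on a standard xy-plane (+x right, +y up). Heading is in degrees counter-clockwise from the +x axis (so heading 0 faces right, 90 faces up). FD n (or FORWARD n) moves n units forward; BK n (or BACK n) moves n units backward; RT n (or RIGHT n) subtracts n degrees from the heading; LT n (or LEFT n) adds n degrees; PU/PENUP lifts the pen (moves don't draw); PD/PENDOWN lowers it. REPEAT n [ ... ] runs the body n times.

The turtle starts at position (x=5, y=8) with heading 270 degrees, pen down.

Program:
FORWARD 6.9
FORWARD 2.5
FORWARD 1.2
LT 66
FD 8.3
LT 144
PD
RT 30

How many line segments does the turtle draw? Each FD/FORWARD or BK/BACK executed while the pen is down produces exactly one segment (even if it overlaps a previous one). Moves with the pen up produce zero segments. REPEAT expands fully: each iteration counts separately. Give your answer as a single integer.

Answer: 4

Derivation:
Executing turtle program step by step:
Start: pos=(5,8), heading=270, pen down
FD 6.9: (5,8) -> (5,1.1) [heading=270, draw]
FD 2.5: (5,1.1) -> (5,-1.4) [heading=270, draw]
FD 1.2: (5,-1.4) -> (5,-2.6) [heading=270, draw]
LT 66: heading 270 -> 336
FD 8.3: (5,-2.6) -> (12.582,-5.976) [heading=336, draw]
LT 144: heading 336 -> 120
PD: pen down
RT 30: heading 120 -> 90
Final: pos=(12.582,-5.976), heading=90, 4 segment(s) drawn
Segments drawn: 4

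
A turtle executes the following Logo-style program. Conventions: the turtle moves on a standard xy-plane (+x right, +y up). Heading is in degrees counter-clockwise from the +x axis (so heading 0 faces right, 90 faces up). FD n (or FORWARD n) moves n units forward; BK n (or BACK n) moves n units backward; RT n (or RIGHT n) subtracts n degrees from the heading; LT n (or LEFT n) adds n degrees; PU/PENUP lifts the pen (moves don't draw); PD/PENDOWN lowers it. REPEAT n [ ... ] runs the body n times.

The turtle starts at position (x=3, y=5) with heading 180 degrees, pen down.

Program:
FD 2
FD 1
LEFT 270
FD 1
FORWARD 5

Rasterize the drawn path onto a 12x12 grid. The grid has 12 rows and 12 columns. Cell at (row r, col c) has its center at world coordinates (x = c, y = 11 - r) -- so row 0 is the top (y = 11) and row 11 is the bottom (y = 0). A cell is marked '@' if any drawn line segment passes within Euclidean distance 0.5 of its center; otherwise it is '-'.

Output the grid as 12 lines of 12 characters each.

Answer: @-----------
@-----------
@-----------
@-----------
@-----------
@-----------
@@@@--------
------------
------------
------------
------------
------------

Derivation:
Segment 0: (3,5) -> (1,5)
Segment 1: (1,5) -> (0,5)
Segment 2: (0,5) -> (0,6)
Segment 3: (0,6) -> (0,11)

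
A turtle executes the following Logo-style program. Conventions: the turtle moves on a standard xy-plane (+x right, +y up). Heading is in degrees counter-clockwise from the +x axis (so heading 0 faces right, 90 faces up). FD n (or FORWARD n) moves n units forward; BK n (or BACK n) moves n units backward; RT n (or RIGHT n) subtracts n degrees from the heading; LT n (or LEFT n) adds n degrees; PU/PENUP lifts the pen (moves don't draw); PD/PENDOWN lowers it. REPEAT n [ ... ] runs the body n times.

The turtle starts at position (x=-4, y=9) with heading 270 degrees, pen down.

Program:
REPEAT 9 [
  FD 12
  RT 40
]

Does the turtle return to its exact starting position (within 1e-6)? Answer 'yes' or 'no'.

Answer: yes

Derivation:
Executing turtle program step by step:
Start: pos=(-4,9), heading=270, pen down
REPEAT 9 [
  -- iteration 1/9 --
  FD 12: (-4,9) -> (-4,-3) [heading=270, draw]
  RT 40: heading 270 -> 230
  -- iteration 2/9 --
  FD 12: (-4,-3) -> (-11.713,-12.193) [heading=230, draw]
  RT 40: heading 230 -> 190
  -- iteration 3/9 --
  FD 12: (-11.713,-12.193) -> (-23.531,-14.276) [heading=190, draw]
  RT 40: heading 190 -> 150
  -- iteration 4/9 --
  FD 12: (-23.531,-14.276) -> (-33.923,-8.276) [heading=150, draw]
  RT 40: heading 150 -> 110
  -- iteration 5/9 --
  FD 12: (-33.923,-8.276) -> (-38.028,3) [heading=110, draw]
  RT 40: heading 110 -> 70
  -- iteration 6/9 --
  FD 12: (-38.028,3) -> (-33.923,14.276) [heading=70, draw]
  RT 40: heading 70 -> 30
  -- iteration 7/9 --
  FD 12: (-33.923,14.276) -> (-23.531,20.276) [heading=30, draw]
  RT 40: heading 30 -> 350
  -- iteration 8/9 --
  FD 12: (-23.531,20.276) -> (-11.713,18.193) [heading=350, draw]
  RT 40: heading 350 -> 310
  -- iteration 9/9 --
  FD 12: (-11.713,18.193) -> (-4,9) [heading=310, draw]
  RT 40: heading 310 -> 270
]
Final: pos=(-4,9), heading=270, 9 segment(s) drawn

Start position: (-4, 9)
Final position: (-4, 9)
Distance = 0; < 1e-6 -> CLOSED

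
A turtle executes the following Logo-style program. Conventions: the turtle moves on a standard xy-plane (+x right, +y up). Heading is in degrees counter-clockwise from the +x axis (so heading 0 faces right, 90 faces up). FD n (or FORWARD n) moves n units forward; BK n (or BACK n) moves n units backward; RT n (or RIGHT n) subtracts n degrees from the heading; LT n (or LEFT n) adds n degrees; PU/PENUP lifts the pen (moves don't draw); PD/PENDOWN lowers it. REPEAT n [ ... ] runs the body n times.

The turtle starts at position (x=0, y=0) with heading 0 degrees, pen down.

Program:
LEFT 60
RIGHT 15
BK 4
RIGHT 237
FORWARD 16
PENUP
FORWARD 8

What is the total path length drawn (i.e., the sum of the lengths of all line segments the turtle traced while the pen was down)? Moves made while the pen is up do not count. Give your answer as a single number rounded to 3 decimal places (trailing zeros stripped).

Answer: 20

Derivation:
Executing turtle program step by step:
Start: pos=(0,0), heading=0, pen down
LT 60: heading 0 -> 60
RT 15: heading 60 -> 45
BK 4: (0,0) -> (-2.828,-2.828) [heading=45, draw]
RT 237: heading 45 -> 168
FD 16: (-2.828,-2.828) -> (-18.479,0.498) [heading=168, draw]
PU: pen up
FD 8: (-18.479,0.498) -> (-26.304,2.161) [heading=168, move]
Final: pos=(-26.304,2.161), heading=168, 2 segment(s) drawn

Segment lengths:
  seg 1: (0,0) -> (-2.828,-2.828), length = 4
  seg 2: (-2.828,-2.828) -> (-18.479,0.498), length = 16
Total = 20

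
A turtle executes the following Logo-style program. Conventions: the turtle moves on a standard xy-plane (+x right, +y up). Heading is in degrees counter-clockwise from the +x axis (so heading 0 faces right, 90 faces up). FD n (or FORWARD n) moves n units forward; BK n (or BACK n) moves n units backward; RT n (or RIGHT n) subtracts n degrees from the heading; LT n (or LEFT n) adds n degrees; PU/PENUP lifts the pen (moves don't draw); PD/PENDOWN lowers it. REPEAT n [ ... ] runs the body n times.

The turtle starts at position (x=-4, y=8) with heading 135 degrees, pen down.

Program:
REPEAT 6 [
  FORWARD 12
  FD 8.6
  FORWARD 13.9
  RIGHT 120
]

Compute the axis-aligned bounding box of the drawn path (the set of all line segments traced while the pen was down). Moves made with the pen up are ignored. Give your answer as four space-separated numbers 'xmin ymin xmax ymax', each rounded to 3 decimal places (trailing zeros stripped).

Executing turtle program step by step:
Start: pos=(-4,8), heading=135, pen down
REPEAT 6 [
  -- iteration 1/6 --
  FD 12: (-4,8) -> (-12.485,16.485) [heading=135, draw]
  FD 8.6: (-12.485,16.485) -> (-18.566,22.566) [heading=135, draw]
  FD 13.9: (-18.566,22.566) -> (-28.395,32.395) [heading=135, draw]
  RT 120: heading 135 -> 15
  -- iteration 2/6 --
  FD 12: (-28.395,32.395) -> (-16.804,35.501) [heading=15, draw]
  FD 8.6: (-16.804,35.501) -> (-8.497,37.727) [heading=15, draw]
  FD 13.9: (-8.497,37.727) -> (4.929,41.324) [heading=15, draw]
  RT 120: heading 15 -> 255
  -- iteration 3/6 --
  FD 12: (4.929,41.324) -> (1.823,29.733) [heading=255, draw]
  FD 8.6: (1.823,29.733) -> (-0.402,21.426) [heading=255, draw]
  FD 13.9: (-0.402,21.426) -> (-4,8) [heading=255, draw]
  RT 120: heading 255 -> 135
  -- iteration 4/6 --
  FD 12: (-4,8) -> (-12.485,16.485) [heading=135, draw]
  FD 8.6: (-12.485,16.485) -> (-18.566,22.566) [heading=135, draw]
  FD 13.9: (-18.566,22.566) -> (-28.395,32.395) [heading=135, draw]
  RT 120: heading 135 -> 15
  -- iteration 5/6 --
  FD 12: (-28.395,32.395) -> (-16.804,35.501) [heading=15, draw]
  FD 8.6: (-16.804,35.501) -> (-8.497,37.727) [heading=15, draw]
  FD 13.9: (-8.497,37.727) -> (4.929,41.324) [heading=15, draw]
  RT 120: heading 15 -> 255
  -- iteration 6/6 --
  FD 12: (4.929,41.324) -> (1.823,29.733) [heading=255, draw]
  FD 8.6: (1.823,29.733) -> (-0.402,21.426) [heading=255, draw]
  FD 13.9: (-0.402,21.426) -> (-4,8) [heading=255, draw]
  RT 120: heading 255 -> 135
]
Final: pos=(-4,8), heading=135, 18 segment(s) drawn

Segment endpoints: x in {-28.395, -28.395, -18.566, -18.566, -16.804, -16.804, -12.485, -12.485, -8.497, -8.497, -4, -4, -4, -0.402, -0.402, 1.823, 1.823, 4.929, 4.929}, y in {8, 8, 8, 16.485, 16.485, 21.426, 21.426, 22.566, 22.566, 29.733, 29.733, 32.395, 35.501, 35.501, 37.727, 37.727, 41.324, 41.324}
xmin=-28.395, ymin=8, xmax=4.929, ymax=41.324

Answer: -28.395 8 4.929 41.324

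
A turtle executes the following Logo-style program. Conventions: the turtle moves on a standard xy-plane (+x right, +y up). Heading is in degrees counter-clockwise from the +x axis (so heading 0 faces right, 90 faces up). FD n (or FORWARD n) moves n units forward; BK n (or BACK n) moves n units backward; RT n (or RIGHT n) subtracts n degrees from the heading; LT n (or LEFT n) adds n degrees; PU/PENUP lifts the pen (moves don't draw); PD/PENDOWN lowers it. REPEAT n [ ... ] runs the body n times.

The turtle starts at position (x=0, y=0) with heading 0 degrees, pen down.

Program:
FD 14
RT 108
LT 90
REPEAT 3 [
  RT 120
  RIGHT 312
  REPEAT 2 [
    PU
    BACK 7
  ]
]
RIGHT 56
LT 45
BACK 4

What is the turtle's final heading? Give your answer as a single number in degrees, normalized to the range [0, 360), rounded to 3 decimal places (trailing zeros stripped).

Executing turtle program step by step:
Start: pos=(0,0), heading=0, pen down
FD 14: (0,0) -> (14,0) [heading=0, draw]
RT 108: heading 0 -> 252
LT 90: heading 252 -> 342
REPEAT 3 [
  -- iteration 1/3 --
  RT 120: heading 342 -> 222
  RT 312: heading 222 -> 270
  REPEAT 2 [
    -- iteration 1/2 --
    PU: pen up
    BK 7: (14,0) -> (14,7) [heading=270, move]
    -- iteration 2/2 --
    PU: pen up
    BK 7: (14,7) -> (14,14) [heading=270, move]
  ]
  -- iteration 2/3 --
  RT 120: heading 270 -> 150
  RT 312: heading 150 -> 198
  REPEAT 2 [
    -- iteration 1/2 --
    PU: pen up
    BK 7: (14,14) -> (20.657,16.163) [heading=198, move]
    -- iteration 2/2 --
    PU: pen up
    BK 7: (20.657,16.163) -> (27.315,18.326) [heading=198, move]
  ]
  -- iteration 3/3 --
  RT 120: heading 198 -> 78
  RT 312: heading 78 -> 126
  REPEAT 2 [
    -- iteration 1/2 --
    PU: pen up
    BK 7: (27.315,18.326) -> (31.429,12.663) [heading=126, move]
    -- iteration 2/2 --
    PU: pen up
    BK 7: (31.429,12.663) -> (35.544,7) [heading=126, move]
  ]
]
RT 56: heading 126 -> 70
LT 45: heading 70 -> 115
BK 4: (35.544,7) -> (37.234,3.375) [heading=115, move]
Final: pos=(37.234,3.375), heading=115, 1 segment(s) drawn

Answer: 115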